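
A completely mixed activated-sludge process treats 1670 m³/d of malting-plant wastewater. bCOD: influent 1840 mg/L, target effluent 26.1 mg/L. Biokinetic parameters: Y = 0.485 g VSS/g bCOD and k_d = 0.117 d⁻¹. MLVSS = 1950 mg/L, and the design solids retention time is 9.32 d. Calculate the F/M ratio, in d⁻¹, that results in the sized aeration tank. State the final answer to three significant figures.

F/M ≈ 0.469 d⁻¹

Rearranging the biomass balance for a CMAS with decay, V = Y·Q·ΔS·θ_c / [X·(1+k_d θ_c)] = 0.485 × 1670 × (1840 − 26.1) × 9.32 / [1950 × (1 + 0.117 × 9.32)] = 1.37×10^7 / 4076 = 3359 m³.
F/M = applied load / biomass = Q·S₀/(V·X) = 1670 × 1840 / (3359 × 1950) = 0.4691 d⁻¹.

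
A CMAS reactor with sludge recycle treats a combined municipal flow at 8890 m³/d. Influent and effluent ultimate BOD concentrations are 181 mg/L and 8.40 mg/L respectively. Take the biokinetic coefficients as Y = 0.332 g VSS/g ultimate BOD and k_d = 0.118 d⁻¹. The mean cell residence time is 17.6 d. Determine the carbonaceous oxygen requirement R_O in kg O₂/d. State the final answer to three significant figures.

R_O ≈ 1300 kg O₂/d

Y_obs = Y / (1 + k_d θ_c) = 0.332 / (1 + 0.118 × 17.6) = 0.332 / 3.077 = 0.1079.
Q·(S₀ − S) = 8890 × (181 − 8.40) × 10⁻³ = 1534 kg/d removed.
P_X = Y_obs·Q·(S₀ − S) = 0.1079 × 1534 = 165.6 kg VSS/d.
Carbonaceous O₂ demand = substrate oxidised − cell-mass equivalent = 1534 − 1.42 × 165.6 = 1299 kg O₂/d.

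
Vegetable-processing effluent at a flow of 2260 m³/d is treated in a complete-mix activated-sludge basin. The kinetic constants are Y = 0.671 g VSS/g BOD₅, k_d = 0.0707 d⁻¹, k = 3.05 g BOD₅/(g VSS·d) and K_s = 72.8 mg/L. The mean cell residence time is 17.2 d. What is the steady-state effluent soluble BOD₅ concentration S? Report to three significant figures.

From the Monod/SRT balance for a CMAS, S = K_s·(1+k_d θ_c)/[θ_c·(Y k − k_d) − 1] = 72.8 × (1 + 0.0707 × 17.2) / [17.2 × (0.671 × 3.05 − 0.0707) − 1] = 161.3 / 32.98 = 4.891 mg/L.

S ≈ 4.89 mg/L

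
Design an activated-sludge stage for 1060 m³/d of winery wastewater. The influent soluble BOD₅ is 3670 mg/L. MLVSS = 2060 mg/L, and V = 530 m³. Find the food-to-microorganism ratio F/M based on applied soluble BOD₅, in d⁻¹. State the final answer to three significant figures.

F/M = applied load / biomass = Q·S₀/(V·X) = 1060 × 3670 / (530.0 × 2060) = 3.563 d⁻¹.

F/M ≈ 3.56 d⁻¹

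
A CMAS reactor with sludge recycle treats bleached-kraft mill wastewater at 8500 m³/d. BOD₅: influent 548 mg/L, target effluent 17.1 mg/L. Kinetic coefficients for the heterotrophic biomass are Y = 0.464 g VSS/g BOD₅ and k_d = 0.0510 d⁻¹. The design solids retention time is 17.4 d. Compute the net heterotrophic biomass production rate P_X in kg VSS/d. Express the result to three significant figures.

Observed yield with endogenous decay: Y_obs = Y / (1 + k_d·θ_c) = 0.464 / (1 + 0.0510 × 17.4) = 0.464 / 1.887 = 0.2458 g VSS/g BOD₅.
Substrate removed = Q·(S₀ − S) = 8500 m³/d × (548 − 17.1) g/m³ = 4.51×10^6 g/d = 4513 kg/d.
Net biomass production P_X = Y_obs × Q·(S₀ − S) = 0.2458 × 4513 = 1109 kg VSS/d.

P_X ≈ 1110 kg VSS/d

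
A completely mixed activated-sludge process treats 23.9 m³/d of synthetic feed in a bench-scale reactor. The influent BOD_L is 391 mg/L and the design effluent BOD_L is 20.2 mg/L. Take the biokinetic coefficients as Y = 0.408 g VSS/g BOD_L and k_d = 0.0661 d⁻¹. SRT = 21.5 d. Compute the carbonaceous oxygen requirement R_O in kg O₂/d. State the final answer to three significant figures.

Observed yield with endogenous decay: Y_obs = Y / (1 + k_d·θ_c) = 0.408 / (1 + 0.0661 × 21.5) = 0.408 / 2.421 = 0.1685 g VSS/g BOD_L.
Q·(S₀ − S) = 23.9 × (391 − 20.2) × 10⁻³ = 8.862 kg/d removed.
Biomass synthesised: P_X = Y_obs × 8.862 = 1.493 kg VSS/d.
R_O = Q·(S₀ − S) − 1.42·P_X = 8.862 − 1.42 × 1.493 = 6.741 kg O₂/d.

R_O ≈ 6.74 kg O₂/d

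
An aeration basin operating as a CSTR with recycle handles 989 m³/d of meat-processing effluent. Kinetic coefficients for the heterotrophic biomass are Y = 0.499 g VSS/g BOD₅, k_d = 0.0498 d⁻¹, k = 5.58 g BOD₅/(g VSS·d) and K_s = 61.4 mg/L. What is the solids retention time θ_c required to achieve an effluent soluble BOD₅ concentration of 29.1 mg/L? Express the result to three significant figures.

θ_c ≈ 1.18 d

At the target effluent, Y k S/(K_s+S) = 0.499×5.58×29.1/90.50 = 0.8953 d⁻¹.
Then 1/θ_c = μ − k_d = 0.8953 − 0.0498 = 0.8455 d⁻¹, giving θ_c = 1.183 d.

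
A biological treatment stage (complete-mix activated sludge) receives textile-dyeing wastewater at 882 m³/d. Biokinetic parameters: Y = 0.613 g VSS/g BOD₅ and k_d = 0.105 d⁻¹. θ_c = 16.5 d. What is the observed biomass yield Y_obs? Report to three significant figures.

Observed yield with endogenous decay: Y_obs = Y / (1 + k_d·θ_c) = 0.613 / (1 + 0.105 × 16.5) = 0.613 / 2.732 = 0.2243 g VSS/g BOD₅.

Y_obs ≈ 0.224 g VSS/g BOD₅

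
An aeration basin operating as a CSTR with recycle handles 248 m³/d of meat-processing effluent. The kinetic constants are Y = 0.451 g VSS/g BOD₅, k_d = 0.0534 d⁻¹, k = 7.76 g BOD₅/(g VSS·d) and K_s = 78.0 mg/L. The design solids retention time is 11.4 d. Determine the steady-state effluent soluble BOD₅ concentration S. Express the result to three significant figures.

S ≈ 3.28 mg/L

For a completely mixed reactor with recycle the Lawrence–McCarty relation gives S = K_s·(1 + k_d·θ_c) / [θ_c·(Y·k − k_d) − 1] = 78.0 × (1 + 0.0534 × 11.4) / [11.4 × (0.451 × 7.76 − 0.0534) − 1] = 125.5 / 38.29 = 3.277 mg/L.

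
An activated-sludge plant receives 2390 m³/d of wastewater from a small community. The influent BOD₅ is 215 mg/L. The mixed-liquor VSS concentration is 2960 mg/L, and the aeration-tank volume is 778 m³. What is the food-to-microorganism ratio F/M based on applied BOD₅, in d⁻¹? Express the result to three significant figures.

Food-to-microorganism ratio F/M = Q S₀ / (V X) = 2390 × 215 / (778.0 × 2960) = 0.2231 d⁻¹.

F/M ≈ 0.223 d⁻¹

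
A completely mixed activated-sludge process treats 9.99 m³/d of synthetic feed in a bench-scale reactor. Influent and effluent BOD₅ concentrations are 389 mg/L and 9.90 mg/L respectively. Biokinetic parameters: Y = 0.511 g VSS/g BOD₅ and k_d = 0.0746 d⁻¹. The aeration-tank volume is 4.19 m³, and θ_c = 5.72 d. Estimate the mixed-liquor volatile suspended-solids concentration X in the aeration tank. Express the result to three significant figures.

Solving the biomass balance for X: X = Y Q (S₀−S) θ_c / [V (1+k_d θ_c)] = 0.511 × 9.99 × (389 − 9.90) × 5.72 / [4.19 × (1 + 0.0746 × 5.72)] = 1852 mg/L.

X ≈ 1850 mg/L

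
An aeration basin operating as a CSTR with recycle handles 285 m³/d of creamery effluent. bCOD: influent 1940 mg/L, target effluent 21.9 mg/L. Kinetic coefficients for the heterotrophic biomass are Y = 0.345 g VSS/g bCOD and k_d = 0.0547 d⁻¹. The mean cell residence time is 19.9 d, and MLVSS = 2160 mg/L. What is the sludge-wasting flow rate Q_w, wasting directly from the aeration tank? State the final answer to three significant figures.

Steady-state biomass mass balance: V·X·(1 + k_d·θ_c) = Y·Q·(S₀ − S)·θ_c, so V = 0.345 × 285 × (1940 − 21.9) × 19.9 / [2160 × (1 + 0.0547 × 19.9)] = 3.75×10^6 / 4511 = 831.9 m³.
Wasting from the aeration tank: Q_w = V / θ_c = 831.9 / 19.9 = 41.81 m³/d.

Q_w ≈ 41.8 m³/d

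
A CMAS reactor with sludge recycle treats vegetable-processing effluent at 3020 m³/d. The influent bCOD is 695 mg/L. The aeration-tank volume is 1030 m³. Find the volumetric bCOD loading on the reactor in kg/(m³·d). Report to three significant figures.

Applied bCOD load per unit volume = Q·S₀/V = (3020 × 695/1000)/1030 = 2.038 kg bCOD·m⁻³·d⁻¹.

L_v ≈ 2.04 kg bCOD/(m³·d)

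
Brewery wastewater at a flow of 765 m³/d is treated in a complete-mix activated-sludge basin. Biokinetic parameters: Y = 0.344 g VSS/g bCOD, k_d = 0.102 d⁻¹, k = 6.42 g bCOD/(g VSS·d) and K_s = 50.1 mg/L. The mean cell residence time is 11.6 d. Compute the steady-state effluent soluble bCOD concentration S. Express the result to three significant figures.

For a completely mixed reactor with recycle the Lawrence–McCarty relation gives S = K_s·(1 + k_d·θ_c) / [θ_c·(Y·k − k_d) − 1] = 50.1 × (1 + 0.102 × 11.6) / [11.6 × (0.344 × 6.42 − 0.102) − 1] = 109.4 / 23.44 = 4.667 mg/L.

S ≈ 4.67 mg/L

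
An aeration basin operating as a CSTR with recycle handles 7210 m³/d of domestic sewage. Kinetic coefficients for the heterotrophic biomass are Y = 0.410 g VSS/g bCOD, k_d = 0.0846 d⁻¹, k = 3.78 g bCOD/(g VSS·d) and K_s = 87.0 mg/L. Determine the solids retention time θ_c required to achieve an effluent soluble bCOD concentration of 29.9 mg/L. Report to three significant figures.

θ_c ≈ 3.21 d

From 1/θ_c = Y·k·S/(K_s + S) − k_d: Y·k·S/(K_s+S) = 0.410 × 3.78 × 29.9 / (87.0 + 29.9) = 0.3964 d⁻¹.
Then 1/θ_c = μ − k_d = 0.3964 − 0.0846 = 0.3118 d⁻¹, giving θ_c = 3.207 d.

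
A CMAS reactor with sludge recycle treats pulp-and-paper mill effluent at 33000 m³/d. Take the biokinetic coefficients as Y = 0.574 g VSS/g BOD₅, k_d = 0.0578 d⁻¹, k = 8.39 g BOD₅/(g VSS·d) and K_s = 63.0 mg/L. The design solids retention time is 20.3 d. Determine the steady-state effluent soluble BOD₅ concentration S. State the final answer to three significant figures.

Effluent substrate depends only on kinetics and SRT: S = K_s(1 + k_d θ_c) / [θ_c(Yk − k_d) − 1] = 63.0 × (1 + 0.0578 × 20.3) / [20.3 × (0.574 × 8.39 − 0.0578) − 1] = 136.9 / 95.59 = 1.432 mg/L.

S ≈ 1.43 mg/L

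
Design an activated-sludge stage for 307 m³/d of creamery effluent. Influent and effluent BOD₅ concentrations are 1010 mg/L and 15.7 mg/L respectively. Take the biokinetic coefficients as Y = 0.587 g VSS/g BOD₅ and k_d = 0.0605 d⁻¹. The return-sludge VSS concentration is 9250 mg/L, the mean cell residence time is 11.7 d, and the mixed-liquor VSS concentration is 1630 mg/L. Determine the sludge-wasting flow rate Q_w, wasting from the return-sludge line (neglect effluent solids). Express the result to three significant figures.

Steady-state biomass mass balance: V·X·(1 + k_d·θ_c) = Y·Q·(S₀ − S)·θ_c, so V = 0.587 × 307 × (1010 − 15.7) × 11.7 / [1630 × (1 + 0.0605 × 11.7)] = 2.1×10^6 / 2784 = 753.1 m³.
Q_w = (V·X)/(θ_c X_r) = 753.1 × 1630 / (11.7 × 9250) = 11.34 m³/d.

Q_w ≈ 11.3 m³/d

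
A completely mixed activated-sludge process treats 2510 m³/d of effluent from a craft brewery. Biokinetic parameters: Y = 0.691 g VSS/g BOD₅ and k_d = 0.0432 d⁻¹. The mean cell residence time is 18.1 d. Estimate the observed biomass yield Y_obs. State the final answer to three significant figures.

Y_obs = Y / (1 + k_d θ_c) = 0.691 / (1 + 0.0432 × 18.1) = 0.691 / 1.782 = 0.3878.

Y_obs ≈ 0.388 g VSS/g BOD₅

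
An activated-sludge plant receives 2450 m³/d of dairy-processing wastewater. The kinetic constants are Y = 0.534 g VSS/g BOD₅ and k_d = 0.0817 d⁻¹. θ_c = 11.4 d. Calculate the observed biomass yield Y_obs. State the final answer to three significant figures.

The observed yield is Y_obs = Y/(1 + k_d·θ_c) = 0.534 / (1 + 0.0817 × 11.4) = 0.534 / 1.931 = 0.2765 g VSS per g BOD₅ removed.

Y_obs ≈ 0.276 g VSS/g BOD₅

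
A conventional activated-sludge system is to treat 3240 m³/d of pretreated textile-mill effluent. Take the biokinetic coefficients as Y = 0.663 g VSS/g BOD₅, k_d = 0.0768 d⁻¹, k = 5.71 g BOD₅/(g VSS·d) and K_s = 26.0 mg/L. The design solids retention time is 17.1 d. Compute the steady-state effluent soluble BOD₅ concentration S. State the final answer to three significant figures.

S ≈ 0.964 mg/L

For a completely mixed reactor with recycle the Lawrence–McCarty relation gives S = K_s·(1 + k_d·θ_c) / [θ_c·(Y·k − k_d) − 1] = 26.0 × (1 + 0.0768 × 17.1) / [17.1 × (0.663 × 5.71 − 0.0768) − 1] = 60.15 / 62.42 = 0.9635 mg/L.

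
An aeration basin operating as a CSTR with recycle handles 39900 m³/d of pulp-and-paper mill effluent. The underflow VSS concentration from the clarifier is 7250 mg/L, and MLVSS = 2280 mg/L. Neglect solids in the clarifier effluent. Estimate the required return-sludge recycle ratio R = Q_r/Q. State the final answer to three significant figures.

R ≈ 0.459

R = Q_r/Q = X/(X_r − X) = 2280 / (7250 − 2280) = 0.4588.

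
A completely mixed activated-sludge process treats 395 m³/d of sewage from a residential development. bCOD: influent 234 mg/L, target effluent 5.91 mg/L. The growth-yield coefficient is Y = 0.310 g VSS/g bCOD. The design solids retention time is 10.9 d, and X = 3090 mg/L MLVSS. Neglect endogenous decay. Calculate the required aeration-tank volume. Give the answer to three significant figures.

V ≈ 98.5 m³

With k_d = 0 the design equation reduces to V = Y Q (S₀−S) θ_c / X = 0.310 × 395 × (234 − 5.91) × 10.9 / 3090 = 98.52 m³.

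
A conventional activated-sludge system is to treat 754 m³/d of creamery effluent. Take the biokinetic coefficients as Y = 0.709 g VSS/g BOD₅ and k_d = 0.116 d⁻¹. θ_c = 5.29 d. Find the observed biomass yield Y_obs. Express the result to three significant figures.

Y_obs ≈ 0.439 g VSS/g BOD₅

Observed yield with endogenous decay: Y_obs = Y / (1 + k_d·θ_c) = 0.709 / (1 + 0.116 × 5.29) = 0.709 / 1.614 = 0.4394 g VSS/g BOD₅.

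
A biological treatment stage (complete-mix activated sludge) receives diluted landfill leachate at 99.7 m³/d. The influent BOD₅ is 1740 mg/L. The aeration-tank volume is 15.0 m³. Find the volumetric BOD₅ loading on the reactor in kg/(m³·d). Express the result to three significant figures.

L_v ≈ 11.6 kg BOD₅/(m³·d)

Volumetric loading L_v = Q·S₀ / V = 99.7 × 1740 g/m³ / 15.00 m³ = 11565 g/(m³·d) = 11.57 kg BOD₅/(m³·d).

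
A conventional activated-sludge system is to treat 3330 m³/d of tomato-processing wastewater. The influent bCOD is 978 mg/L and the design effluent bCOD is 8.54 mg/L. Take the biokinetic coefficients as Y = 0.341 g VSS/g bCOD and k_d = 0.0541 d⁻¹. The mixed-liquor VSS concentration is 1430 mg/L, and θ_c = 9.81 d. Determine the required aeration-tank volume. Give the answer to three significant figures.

From the SRT design equation V = Y Q (S₀−S) θ_c / [X (1 + k_d θ_c)] = 0.341 × 3330 × (978 − 8.54) × 9.81 / [1430 × (1 + 0.0541 × 9.81)] = 1.08×10^7 / 2189 = 4934 m³.

V ≈ 4930 m³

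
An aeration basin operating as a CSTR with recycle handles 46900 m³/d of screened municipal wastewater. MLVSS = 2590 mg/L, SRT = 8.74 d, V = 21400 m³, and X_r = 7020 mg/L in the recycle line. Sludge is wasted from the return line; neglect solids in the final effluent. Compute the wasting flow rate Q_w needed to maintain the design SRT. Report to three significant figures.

θ_c = V·X/(Q_w·X_r) when wasting from the recycle, so Q_w = V·X/(θ_c·X_r) = 21400 × 2590 / (8.74 × 7020) = 903.4 m³/d.

Q_w ≈ 903 m³/d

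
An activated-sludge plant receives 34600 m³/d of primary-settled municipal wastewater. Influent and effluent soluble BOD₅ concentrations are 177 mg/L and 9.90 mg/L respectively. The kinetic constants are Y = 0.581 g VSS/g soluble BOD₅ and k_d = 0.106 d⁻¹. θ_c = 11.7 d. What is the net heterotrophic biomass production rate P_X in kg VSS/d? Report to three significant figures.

P_X ≈ 1500 kg VSS/d

Correct the yield for decay: Y_obs = Y/(1 + k_d θ_c) = 0.581 / (1 + 0.106 × 11.7) = 0.581 / 2.240 = 0.2594.
ΔS = 177 − 9.90 = 167.1 mg/L, so the substrate removal rate is 34600 × 167.1/1000 = 5782 kg soluble BOD₅/d.
Net biomass production P_X = Y_obs × Q·(S₀ − S) = 0.2594 × 5782 = 1499 kg VSS/d.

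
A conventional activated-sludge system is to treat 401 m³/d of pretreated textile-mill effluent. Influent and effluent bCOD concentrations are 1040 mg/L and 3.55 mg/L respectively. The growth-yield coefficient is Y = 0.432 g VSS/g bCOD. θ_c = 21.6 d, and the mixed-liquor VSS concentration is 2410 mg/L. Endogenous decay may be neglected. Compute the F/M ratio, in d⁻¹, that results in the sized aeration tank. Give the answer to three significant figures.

F/M ≈ 0.108 d⁻¹

With k_d = 0 the design equation reduces to V = Y Q (S₀−S) θ_c / X = 0.432 × 401 × (1040 − 3.55) × 21.6 / 2410 = 1609 m³.
Food-to-microorganism ratio F/M = Q S₀ / (V X) = 401 × 1040 / (1609 × 2410) = 0.1075 d⁻¹.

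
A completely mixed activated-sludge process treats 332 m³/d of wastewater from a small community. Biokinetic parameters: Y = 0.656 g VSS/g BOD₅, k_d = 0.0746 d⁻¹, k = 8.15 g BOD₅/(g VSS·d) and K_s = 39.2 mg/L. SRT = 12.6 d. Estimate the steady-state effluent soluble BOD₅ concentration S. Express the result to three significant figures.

Effluent substrate depends only on kinetics and SRT: S = K_s(1 + k_d θ_c) / [θ_c(Yk − k_d) − 1] = 39.2 × (1 + 0.0746 × 12.6) / [12.6 × (0.656 × 8.15 − 0.0746) − 1] = 76.05 / 65.42 = 1.162 mg/L.

S ≈ 1.16 mg/L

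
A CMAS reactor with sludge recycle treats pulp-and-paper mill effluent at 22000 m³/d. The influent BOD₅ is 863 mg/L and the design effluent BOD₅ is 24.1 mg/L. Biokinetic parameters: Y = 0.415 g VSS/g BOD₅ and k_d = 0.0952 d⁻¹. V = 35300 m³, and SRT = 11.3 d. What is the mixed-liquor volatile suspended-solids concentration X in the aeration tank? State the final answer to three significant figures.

Solving the biomass balance for X: X = Y Q (S₀−S) θ_c / [V (1+k_d θ_c)] = 0.415 × 22000 × (863 − 24.1) × 11.3 / [35300 × (1 + 0.0952 × 11.3)] = 1181 mg/L.

X ≈ 1180 mg/L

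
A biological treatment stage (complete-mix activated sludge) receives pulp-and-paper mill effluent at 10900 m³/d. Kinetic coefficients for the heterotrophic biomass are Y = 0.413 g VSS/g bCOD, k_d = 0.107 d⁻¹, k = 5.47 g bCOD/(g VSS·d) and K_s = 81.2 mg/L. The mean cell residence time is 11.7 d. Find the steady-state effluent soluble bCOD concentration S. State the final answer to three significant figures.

S ≈ 7.56 mg/L

From the Monod/SRT balance for a CMAS, S = K_s·(1+k_d θ_c)/[θ_c·(Y k − k_d) − 1] = 81.2 × (1 + 0.107 × 11.7) / [11.7 × (0.413 × 5.47 − 0.107) − 1] = 182.9 / 24.18 = 7.562 mg/L.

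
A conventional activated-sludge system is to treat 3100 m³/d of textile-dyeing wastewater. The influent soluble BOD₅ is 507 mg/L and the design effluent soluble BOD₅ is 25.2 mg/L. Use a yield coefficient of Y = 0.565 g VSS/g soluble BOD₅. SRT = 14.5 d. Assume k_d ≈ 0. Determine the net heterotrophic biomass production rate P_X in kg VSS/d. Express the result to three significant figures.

No decay correction is needed, so Y_obs = Y = 0.565.
Substrate removed = Q·(S₀ − S) = 3100 m³/d × (507 − 25.2) g/m³ = 1.49×10^6 g/d = 1494 kg/d.
Net biomass production P_X = Y_obs × Q·(S₀ − S) = 0.5650 × 1494 = 843.9 kg VSS/d.

P_X ≈ 844 kg VSS/d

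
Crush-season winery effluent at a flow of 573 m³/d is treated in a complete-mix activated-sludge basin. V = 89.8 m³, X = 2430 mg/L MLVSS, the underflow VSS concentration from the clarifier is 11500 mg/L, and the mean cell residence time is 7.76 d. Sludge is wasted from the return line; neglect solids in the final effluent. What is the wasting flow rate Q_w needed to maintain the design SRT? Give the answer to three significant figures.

Q_w = (V·X)/(θ_c X_r) = 89.80 × 2430 / (7.76 × 11500) = 2.445 m³/d.

Q_w ≈ 2.45 m³/d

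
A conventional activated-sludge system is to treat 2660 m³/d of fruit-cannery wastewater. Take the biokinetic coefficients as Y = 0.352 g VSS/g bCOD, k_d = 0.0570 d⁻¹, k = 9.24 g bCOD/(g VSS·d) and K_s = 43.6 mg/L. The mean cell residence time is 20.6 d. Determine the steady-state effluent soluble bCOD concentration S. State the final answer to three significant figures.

S ≈ 1.46 mg/L

Effluent substrate depends only on kinetics and SRT: S = K_s(1 + k_d θ_c) / [θ_c(Yk − k_d) − 1] = 43.6 × (1 + 0.0570 × 20.6) / [20.6 × (0.352 × 9.24 − 0.0570) − 1] = 94.80 / 64.83 = 1.462 mg/L.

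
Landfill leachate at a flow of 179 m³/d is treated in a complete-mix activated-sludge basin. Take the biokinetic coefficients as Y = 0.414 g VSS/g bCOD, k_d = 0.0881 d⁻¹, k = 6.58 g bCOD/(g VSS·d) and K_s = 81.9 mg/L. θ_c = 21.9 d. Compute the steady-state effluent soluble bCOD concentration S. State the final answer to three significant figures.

Effluent substrate depends only on kinetics and SRT: S = K_s(1 + k_d θ_c) / [θ_c(Yk − k_d) − 1] = 81.9 × (1 + 0.0881 × 21.9) / [21.9 × (0.414 × 6.58 − 0.0881) − 1] = 239.9 / 56.73 = 4.229 mg/L.

S ≈ 4.23 mg/L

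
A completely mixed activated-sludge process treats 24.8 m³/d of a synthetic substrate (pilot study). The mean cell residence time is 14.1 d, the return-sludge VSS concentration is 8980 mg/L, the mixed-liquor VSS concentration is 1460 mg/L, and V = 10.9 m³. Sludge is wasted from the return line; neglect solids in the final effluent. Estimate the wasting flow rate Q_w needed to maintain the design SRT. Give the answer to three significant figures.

Q_w ≈ 0.126 m³/d

Wasting from the return line (neglecting effluent solids): Q_w = V·X / (θ_c·X_r) = 10.90 × 1460 / (14.1 × 8980) = 0.1257 m³/d.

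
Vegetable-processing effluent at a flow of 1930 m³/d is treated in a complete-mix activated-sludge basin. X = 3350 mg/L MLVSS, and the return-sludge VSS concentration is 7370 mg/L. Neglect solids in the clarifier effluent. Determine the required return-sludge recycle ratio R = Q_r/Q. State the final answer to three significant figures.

R = Q_r/Q = X/(X_r − X) = 3350 / (7370 − 3350) = 0.8333.

R ≈ 0.833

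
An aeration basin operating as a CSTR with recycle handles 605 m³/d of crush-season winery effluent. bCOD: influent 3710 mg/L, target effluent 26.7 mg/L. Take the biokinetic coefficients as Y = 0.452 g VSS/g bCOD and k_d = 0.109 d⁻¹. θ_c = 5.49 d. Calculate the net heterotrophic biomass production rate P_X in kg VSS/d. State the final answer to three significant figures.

Observed yield with endogenous decay: Y_obs = Y / (1 + k_d·θ_c) = 0.452 / (1 + 0.109 × 5.49) = 0.452 / 1.598 = 0.2828 g VSS/g bCOD.
ΔS = 3710 − 26.7 = 3683 mg/L, so the substrate removal rate is 605 × 3683/1000 = 2228 kg bCOD/d.
Biomass produced: P_X = Y_obs·Q·ΔS = 0.2828 × 2228 ≈ 630.1 kg VSS/d.

P_X ≈ 630 kg VSS/d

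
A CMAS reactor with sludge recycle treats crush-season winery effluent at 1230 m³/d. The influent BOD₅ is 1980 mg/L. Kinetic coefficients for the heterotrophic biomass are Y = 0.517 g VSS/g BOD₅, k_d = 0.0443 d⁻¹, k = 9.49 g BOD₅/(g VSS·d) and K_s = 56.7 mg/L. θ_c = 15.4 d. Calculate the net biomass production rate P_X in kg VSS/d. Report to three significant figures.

P_X ≈ 748 kg VSS/d

From the Monod/SRT balance for a CMAS, S = K_s·(1+k_d θ_c)/[θ_c·(Y k − k_d) − 1] = 56.7 × (1 + 0.0443 × 15.4) / [15.4 × (0.517 × 9.49 − 0.0443) − 1] = 95.38 / 73.88 = 1.291 mg/L.
The observed yield is Y_obs = Y/(1 + k_d·θ_c) = 0.517 / (1 + 0.0443 × 15.4) = 0.517 / 1.682 = 0.3073 g VSS per g BOD₅ removed.
Q·(S₀ − S) = 1230 × (1980 − 1.29) × 10⁻³ = 2434 kg/d removed.
So the net sludge growth is P_X = 0.3073 × 2434 = 748.0 kg VSS/d.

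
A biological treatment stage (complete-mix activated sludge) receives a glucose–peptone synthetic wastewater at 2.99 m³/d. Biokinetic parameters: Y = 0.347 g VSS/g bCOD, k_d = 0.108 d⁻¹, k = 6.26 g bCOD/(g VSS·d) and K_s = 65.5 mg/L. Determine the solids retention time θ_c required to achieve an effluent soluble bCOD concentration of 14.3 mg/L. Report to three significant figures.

θ_c ≈ 3.56 d

From 1/θ_c = Y·k·S/(K_s + S) − k_d: Y·k·S/(K_s+S) = 0.347 × 6.26 × 14.3 / (65.5 + 14.3) = 0.3893 d⁻¹.
1/θ_c = 0.3893 − 0.108 = 0.2813 d⁻¹, so θ_c = 3.555 d.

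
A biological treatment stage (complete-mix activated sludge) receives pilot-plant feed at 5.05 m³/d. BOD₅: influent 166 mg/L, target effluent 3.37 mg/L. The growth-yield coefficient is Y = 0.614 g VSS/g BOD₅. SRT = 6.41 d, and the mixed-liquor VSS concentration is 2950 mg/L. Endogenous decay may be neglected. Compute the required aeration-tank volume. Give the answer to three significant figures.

Biomass mass balance (decay neglected): V·X = Y·Q·(S₀ − S)·θ_c, so V = 0.614 × 5.05 × (166 − 3.37) × 6.41 / 2950 = 1.096 m³.

V ≈ 1.10 m³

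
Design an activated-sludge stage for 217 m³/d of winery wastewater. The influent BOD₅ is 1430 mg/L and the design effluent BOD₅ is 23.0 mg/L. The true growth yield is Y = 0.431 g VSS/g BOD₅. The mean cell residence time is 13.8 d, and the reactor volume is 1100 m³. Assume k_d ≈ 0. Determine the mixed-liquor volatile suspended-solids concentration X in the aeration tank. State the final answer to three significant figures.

X ≈ 1650 mg/L

Without decay, X = Y Q (S₀−S) θ_c / V = 0.431 × 217 × (1430 − 23.0) × 13.8 / 1100 = 1651 mg/L.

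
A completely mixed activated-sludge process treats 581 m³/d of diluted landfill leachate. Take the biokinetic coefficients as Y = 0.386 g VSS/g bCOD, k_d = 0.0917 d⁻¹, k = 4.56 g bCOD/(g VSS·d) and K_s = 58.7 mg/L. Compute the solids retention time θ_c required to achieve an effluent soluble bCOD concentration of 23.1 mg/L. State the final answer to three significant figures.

At the target effluent, Y k S/(K_s+S) = 0.386×4.56×23.1/81.80 = 0.4971 d⁻¹.
θ_c = 1/(μ − k_d) = 1/(0.4971 − 0.0917) = 1/0.4054 = 2.467 d.

θ_c ≈ 2.47 d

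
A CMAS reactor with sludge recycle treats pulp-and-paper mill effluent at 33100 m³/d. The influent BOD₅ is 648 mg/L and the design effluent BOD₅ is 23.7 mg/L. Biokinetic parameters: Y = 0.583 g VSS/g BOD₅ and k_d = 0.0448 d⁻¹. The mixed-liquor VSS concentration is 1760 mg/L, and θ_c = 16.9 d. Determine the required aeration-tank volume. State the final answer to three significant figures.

Rearranging the biomass balance for a CMAS with decay, V = Y·Q·ΔS·θ_c / [X·(1+k_d θ_c)] = 0.583 × 33100 × (648 − 23.7) × 16.9 / [1760 × (1 + 0.0448 × 16.9)] = 2.04×10^8 / 3093 = 65836 m³.

V ≈ 65800 m³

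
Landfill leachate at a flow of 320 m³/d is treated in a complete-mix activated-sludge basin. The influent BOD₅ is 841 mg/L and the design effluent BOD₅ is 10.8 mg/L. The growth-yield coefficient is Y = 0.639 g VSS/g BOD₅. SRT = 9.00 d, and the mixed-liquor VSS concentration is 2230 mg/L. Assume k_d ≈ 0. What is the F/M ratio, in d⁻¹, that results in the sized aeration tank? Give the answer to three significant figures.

V·X = Y·Q·ΔS·θ_c gives V = 0.639 × 320 × (841 − 10.8) × 9.00 / 2230 = 685.1 m³.
Food-to-microorganism ratio F/M = Q S₀ / (V X) = 320 × 841 / (685.1 × 2230) = 0.1761 d⁻¹.

F/M ≈ 0.176 d⁻¹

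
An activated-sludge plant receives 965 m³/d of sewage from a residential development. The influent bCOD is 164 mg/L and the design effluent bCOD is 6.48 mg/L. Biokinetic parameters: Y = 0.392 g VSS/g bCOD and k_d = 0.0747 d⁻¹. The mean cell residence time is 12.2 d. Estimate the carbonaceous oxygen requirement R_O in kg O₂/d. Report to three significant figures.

R_O ≈ 108 kg O₂/d

The observed yield is Y_obs = Y/(1 + k_d·θ_c) = 0.392 / (1 + 0.0747 × 12.2) = 0.392 / 1.911 = 0.2051 g VSS per g bCOD removed.
Substrate removed = Q·(S₀ − S) = 965 m³/d × (164 − 6.48) g/m³ = 1.52×10^5 g/d = 152.0 kg/d.
Net sludge production P_X = 0.2051 × 152.0 = 31.18 kg VSS/d.
Carbonaceous O₂ demand = substrate oxidised − cell-mass equivalent = 152.0 − 1.42 × 31.18 = 107.7 kg O₂/d.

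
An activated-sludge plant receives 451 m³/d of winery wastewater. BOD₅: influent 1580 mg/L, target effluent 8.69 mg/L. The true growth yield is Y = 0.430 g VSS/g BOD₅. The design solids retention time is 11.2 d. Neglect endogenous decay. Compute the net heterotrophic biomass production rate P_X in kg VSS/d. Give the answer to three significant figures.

P_X ≈ 305 kg VSS/d

Since k_d ≈ 0, Y_obs = Y = 0.430 g VSS/g BOD₅.
Mass of BOD₅ removed per day: Q(S₀ − S) = 451 × 1571 g/m³ = 708.7 kg/d.
Net biomass production P_X = Y_obs × Q·(S₀ − S) = 0.4300 × 708.7 = 304.7 kg VSS/d.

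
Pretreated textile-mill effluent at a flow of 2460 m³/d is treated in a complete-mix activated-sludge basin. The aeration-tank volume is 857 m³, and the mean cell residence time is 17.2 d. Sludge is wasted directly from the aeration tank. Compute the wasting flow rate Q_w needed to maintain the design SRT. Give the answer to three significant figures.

For wasting at MLVSS concentration, Q_w = V/θ_c = 857.0/17.2 = 49.83 m³/d.

Q_w ≈ 49.8 m³/d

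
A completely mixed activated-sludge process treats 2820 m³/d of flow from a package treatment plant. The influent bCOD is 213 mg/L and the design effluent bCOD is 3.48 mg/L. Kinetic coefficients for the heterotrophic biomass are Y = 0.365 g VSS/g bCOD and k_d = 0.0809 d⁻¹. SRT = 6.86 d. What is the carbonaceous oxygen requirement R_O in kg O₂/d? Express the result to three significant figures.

Observed yield with endogenous decay: Y_obs = Y / (1 + k_d·θ_c) = 0.365 / (1 + 0.0809 × 6.86) = 0.365 / 1.555 = 0.2347 g VSS/g bCOD.
Mass of bCOD removed per day: Q(S₀ − S) = 2820 × 209.5 g/m³ = 590.8 kg/d.
P_X = Y_obs·Q·(S₀ − S) = 0.2347 × 590.8 = 138.7 kg VSS/d.
R_O = Q·(S₀ − S) − 1.42·P_X = 590.8 − 1.42 × 138.7 = 393.9 kg O₂/d.

R_O ≈ 394 kg O₂/d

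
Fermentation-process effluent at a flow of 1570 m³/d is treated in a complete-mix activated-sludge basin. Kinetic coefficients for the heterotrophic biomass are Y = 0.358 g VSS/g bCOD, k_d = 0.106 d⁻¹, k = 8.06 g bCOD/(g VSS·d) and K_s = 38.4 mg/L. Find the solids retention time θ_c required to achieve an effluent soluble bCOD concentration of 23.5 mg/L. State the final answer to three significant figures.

θ_c ≈ 1.01 d

Specific growth rate at S = 23.5 mg/L: μ = YkS/(K_s+S) = 0.358·8.06·23.5/(38.4+23.5) = 1.095 d⁻¹.
1/θ_c = 1.095 − 0.106 = 0.9895 d⁻¹, so θ_c = 1.011 d.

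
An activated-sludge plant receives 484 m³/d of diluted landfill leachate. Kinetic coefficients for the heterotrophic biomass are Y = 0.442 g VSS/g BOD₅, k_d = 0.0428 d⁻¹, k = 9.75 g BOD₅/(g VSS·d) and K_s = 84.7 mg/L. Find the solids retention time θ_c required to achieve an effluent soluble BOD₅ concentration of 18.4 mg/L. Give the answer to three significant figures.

θ_c ≈ 1.38 d

At the target effluent, Y k S/(K_s+S) = 0.442×9.75×18.4/103.1 = 0.7691 d⁻¹.
Then 1/θ_c = μ − k_d = 0.7691 − 0.0428 = 0.7263 d⁻¹, giving θ_c = 1.377 d.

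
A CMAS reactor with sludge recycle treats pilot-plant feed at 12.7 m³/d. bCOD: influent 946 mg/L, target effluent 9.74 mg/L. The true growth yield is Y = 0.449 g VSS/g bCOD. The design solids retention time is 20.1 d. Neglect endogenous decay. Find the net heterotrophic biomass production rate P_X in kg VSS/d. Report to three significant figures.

No decay correction is needed, so Y_obs = Y = 0.449.
ΔS = 946 − 9.74 = 936.3 mg/L, so the substrate removal rate is 12.7 × 936.3/1000 = 11.89 kg bCOD/d.
P_X = Y_obs · Q(S₀ − S) = 0.4490 × 11.89 = 5.339 kg VSS/d.

P_X ≈ 5.34 kg VSS/d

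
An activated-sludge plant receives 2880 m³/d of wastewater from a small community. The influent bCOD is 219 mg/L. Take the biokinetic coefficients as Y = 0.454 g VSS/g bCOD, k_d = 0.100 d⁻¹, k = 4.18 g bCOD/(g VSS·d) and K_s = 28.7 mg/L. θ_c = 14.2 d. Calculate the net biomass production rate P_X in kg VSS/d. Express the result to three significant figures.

Effluent substrate depends only on kinetics and SRT: S = K_s(1 + k_d θ_c) / [θ_c(Yk − k_d) − 1] = 28.7 × (1 + 0.100 × 14.2) / [14.2 × (0.454 × 4.18 − 0.100) − 1] = 69.45 / 24.53 = 2.832 mg/L.
Correct the yield for decay: Y_obs = Y/(1 + k_d θ_c) = 0.454 / (1 + 0.100 × 14.2) = 0.454 / 2.420 = 0.1876.
Substrate removed = Q·(S₀ − S) = 2880 m³/d × (219 − 2.83) g/m³ = 6.23×10^5 g/d = 622.6 kg/d.
Biomass produced: P_X = Y_obs·Q·ΔS = 0.1876 × 622.6 ≈ 116.8 kg VSS/d.

P_X ≈ 117 kg VSS/d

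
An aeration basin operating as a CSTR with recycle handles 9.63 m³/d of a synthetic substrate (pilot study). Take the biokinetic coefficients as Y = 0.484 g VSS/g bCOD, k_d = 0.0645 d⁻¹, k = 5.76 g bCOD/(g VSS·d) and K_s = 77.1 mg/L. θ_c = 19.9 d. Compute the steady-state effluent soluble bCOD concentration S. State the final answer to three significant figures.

S ≈ 3.31 mg/L

From the Monod/SRT balance for a CMAS, S = K_s·(1+k_d θ_c)/[θ_c·(Y k − k_d) − 1] = 77.1 × (1 + 0.0645 × 19.9) / [19.9 × (0.484 × 5.76 − 0.0645) − 1] = 176.1 / 53.19 = 3.310 mg/L.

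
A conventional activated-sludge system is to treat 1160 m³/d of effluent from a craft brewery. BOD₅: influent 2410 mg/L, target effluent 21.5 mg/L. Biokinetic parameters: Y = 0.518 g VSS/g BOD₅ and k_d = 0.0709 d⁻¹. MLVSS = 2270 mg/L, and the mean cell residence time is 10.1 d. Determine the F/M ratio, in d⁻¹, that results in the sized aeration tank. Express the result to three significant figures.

From the SRT design equation V = Y Q (S₀−S) θ_c / [X (1 + k_d θ_c)] = 0.518 × 1160 × (2410 − 21.5) × 10.1 / [2270 × (1 + 0.0709 × 10.1)] = 1.45×10^7 / 3896 = 3721 m³.
F/M = applied load / biomass = Q·S₀/(V·X) = 1160 × 2410 / (3721 × 2270) = 0.3310 d⁻¹.

F/M ≈ 0.331 d⁻¹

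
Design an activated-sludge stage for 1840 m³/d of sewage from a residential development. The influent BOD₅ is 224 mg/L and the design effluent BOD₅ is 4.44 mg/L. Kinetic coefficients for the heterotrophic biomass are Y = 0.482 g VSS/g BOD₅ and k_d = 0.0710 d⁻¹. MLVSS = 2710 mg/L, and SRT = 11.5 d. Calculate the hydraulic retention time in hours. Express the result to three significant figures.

From the SRT design equation V = Y Q (S₀−S) θ_c / [X (1 + k_d θ_c)] = 0.482 × 1840 × (224 − 4.44) × 11.5 / [2710 × (1 + 0.0710 × 11.5)] = 2.24×10^6 / 4923 = 454.9 m³.
Hydraulic retention time τ = V/Q = 454.9 / 1840 = 0.2472 d = 5.933 h.

τ ≈ 5.93 h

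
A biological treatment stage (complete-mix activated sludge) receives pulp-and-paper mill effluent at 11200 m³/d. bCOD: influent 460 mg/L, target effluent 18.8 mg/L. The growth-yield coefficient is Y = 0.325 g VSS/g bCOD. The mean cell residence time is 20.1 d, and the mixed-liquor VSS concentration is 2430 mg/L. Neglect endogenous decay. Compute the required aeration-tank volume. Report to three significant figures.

Biomass mass balance (decay neglected): V·X = Y·Q·(S₀ − S)·θ_c, so V = 0.325 × 11200 × (460 − 18.8) × 20.1 / 2430 = 13284 m³.

V ≈ 13300 m³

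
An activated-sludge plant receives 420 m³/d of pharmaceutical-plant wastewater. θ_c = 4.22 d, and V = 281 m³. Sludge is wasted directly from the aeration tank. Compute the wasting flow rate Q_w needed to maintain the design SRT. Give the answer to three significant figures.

Q_w ≈ 66.6 m³/d

For wasting at MLVSS concentration, Q_w = V/θ_c = 281.0/4.22 = 66.59 m³/d.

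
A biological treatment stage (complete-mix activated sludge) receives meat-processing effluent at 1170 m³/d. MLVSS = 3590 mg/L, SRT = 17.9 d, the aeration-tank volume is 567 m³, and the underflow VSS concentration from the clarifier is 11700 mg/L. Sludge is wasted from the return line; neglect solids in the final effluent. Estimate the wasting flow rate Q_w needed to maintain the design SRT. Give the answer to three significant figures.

Q_w ≈ 9.72 m³/d

θ_c = V·X/(Q_w·X_r) when wasting from the recycle, so Q_w = V·X/(θ_c·X_r) = 567.0 × 3590 / (17.9 × 11700) = 9.719 m³/d.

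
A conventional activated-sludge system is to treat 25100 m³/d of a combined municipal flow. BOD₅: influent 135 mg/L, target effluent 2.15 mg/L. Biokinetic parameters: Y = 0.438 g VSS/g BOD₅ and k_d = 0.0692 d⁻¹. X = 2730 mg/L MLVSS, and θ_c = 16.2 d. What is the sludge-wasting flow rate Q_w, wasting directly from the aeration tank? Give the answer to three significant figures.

Rearranging the biomass balance for a CMAS with decay, V = Y·Q·ΔS·θ_c / [X·(1+k_d θ_c)] = 0.438 × 25100 × (135 − 2.15) × 16.2 / [2730 × (1 + 0.0692 × 16.2)] = 2.37×10^7 / 5790 = 4086 m³.
For wasting at MLVSS concentration, Q_w = V/θ_c = 4086/16.2 = 252.2 m³/d.

Q_w ≈ 252 m³/d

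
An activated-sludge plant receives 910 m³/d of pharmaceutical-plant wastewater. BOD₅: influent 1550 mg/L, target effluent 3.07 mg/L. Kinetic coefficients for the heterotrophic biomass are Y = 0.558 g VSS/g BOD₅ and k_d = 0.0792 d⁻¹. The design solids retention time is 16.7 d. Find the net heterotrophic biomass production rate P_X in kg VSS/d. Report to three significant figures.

P_X ≈ 338 kg VSS/d

Correct the yield for decay: Y_obs = Y/(1 + k_d θ_c) = 0.558 / (1 + 0.0792 × 16.7) = 0.558 / 2.323 = 0.2402.
Q·(S₀ − S) = 910 × (1550 − 3.07) × 10⁻³ = 1408 kg/d removed.
So the net sludge growth is P_X = 0.2402 × 1408 = 338.2 kg VSS/d.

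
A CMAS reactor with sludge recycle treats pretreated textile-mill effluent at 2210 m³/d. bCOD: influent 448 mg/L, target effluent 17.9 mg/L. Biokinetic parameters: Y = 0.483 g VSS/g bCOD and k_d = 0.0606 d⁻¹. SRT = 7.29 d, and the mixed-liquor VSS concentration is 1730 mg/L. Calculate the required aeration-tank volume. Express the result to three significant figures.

Steady-state biomass mass balance: V·X·(1 + k_d·θ_c) = Y·Q·(S₀ − S)·θ_c, so V = 0.483 × 2210 × (448 − 17.9) × 7.29 / [1730 × (1 + 0.0606 × 7.29)] = 3.35×10^6 / 2494 = 1342 m³.

V ≈ 1340 m³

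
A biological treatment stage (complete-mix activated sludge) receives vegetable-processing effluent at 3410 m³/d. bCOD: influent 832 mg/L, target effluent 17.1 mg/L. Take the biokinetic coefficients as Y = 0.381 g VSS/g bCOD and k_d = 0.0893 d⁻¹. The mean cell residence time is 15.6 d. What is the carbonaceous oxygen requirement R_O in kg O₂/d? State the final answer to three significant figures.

The observed yield is Y_obs = Y/(1 + k_d·θ_c) = 0.381 / (1 + 0.0893 × 15.6) = 0.381 / 2.393 = 0.1592 g VSS per g bCOD removed.
Substrate removed = Q·(S₀ − S) = 3410 m³/d × (832 − 17.1) g/m³ = 2.78×10^6 g/d = 2779 kg/d.
P_X = Y_obs·Q·(S₀ − S) = 0.1592 × 2779 = 442.4 kg VSS/d.
R_O = Q·ΔS − 1.42 P_X = 2779 − 628.2 = 2151 kg O₂/d.

R_O ≈ 2150 kg O₂/d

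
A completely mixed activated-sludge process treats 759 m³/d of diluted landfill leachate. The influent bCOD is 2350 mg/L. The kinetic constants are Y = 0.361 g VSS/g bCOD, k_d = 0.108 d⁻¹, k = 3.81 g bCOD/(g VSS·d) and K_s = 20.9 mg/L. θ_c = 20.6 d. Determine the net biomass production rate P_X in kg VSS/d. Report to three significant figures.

P_X ≈ 199 kg VSS/d

For a completely mixed reactor with recycle the Lawrence–McCarty relation gives S = K_s·(1 + k_d·θ_c) / [θ_c·(Y·k − k_d) − 1] = 20.9 × (1 + 0.108 × 20.6) / [20.6 × (0.361 × 3.81 − 0.108) − 1] = 67.40 / 25.11 = 2.684 mg/L.
Observed yield with endogenous decay: Y_obs = Y / (1 + k_d·θ_c) = 0.361 / (1 + 0.108 × 20.6) = 0.361 / 3.225 = 0.1119 g VSS/g bCOD.
Substrate removed = Q·(S₀ − S) = 759 m³/d × (2350 − 2.68) g/m³ = 1.78×10^6 g/d = 1782 kg/d.
P_X = Y_obs · Q(S₀ − S) = 0.1119 × 1782 = 199.4 kg VSS/d.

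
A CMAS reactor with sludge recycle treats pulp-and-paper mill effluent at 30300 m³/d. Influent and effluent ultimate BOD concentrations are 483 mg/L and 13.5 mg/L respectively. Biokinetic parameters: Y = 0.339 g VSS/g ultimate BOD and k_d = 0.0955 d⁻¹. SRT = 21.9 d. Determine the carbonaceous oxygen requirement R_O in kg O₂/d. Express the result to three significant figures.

Correct the yield for decay: Y_obs = Y/(1 + k_d θ_c) = 0.339 / (1 + 0.0955 × 21.9) = 0.339 / 3.091 = 0.1097.
Substrate removed = Q·(S₀ − S) = 30300 m³/d × (483 − 13.5) g/m³ = 1.42×10^7 g/d = 14226 kg/d.
Biomass synthesised: P_X = Y_obs × 14226 = 1560 kg VSS/d.
Carbonaceous O₂ demand = substrate oxidised − cell-mass equivalent = 14226 − 1.42 × 1560 = 12011 kg O₂/d.

R_O ≈ 12000 kg O₂/d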